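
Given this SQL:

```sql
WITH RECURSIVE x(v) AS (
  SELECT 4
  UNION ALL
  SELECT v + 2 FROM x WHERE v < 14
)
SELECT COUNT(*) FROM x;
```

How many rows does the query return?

Base: v=4.
Iteration 1: 4 < 14 holds -> v = 4 + 2 = 6.
Iteration 2: 6 < 14 holds -> v = 6 + 2 = 8.
Iteration 3: 8 < 14 holds -> v = 8 + 2 = 10.
Iteration 4: 10 < 14 holds -> v = 10 + 2 = 12.
Iteration 5: 12 < 14 holds -> v = 12 + 2 = 14.
Iteration 6: 14 < 14 fails; recursion stops.
Total rows emitted: 6.

6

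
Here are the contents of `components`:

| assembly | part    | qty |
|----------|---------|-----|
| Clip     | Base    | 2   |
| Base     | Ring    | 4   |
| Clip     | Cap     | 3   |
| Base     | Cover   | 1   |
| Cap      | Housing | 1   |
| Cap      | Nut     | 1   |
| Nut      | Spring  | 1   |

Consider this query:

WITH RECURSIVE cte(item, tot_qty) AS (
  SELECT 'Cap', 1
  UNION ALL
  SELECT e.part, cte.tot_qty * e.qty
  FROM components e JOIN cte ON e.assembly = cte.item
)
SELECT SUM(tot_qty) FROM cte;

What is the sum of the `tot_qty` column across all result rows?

4

Base: (Cap, tot_qty=1).
Iteration 1: components of {Cap} -> Housing = 1*1 = 1, Nut = 1*1 = 1.
Iteration 2: components of {Housing,Nut} -> Spring = 1*1 = 1.
Iteration 3: no further components; recursion stops.
SUM(tot_qty) = 1 + 1 + 1 + 1 = 4.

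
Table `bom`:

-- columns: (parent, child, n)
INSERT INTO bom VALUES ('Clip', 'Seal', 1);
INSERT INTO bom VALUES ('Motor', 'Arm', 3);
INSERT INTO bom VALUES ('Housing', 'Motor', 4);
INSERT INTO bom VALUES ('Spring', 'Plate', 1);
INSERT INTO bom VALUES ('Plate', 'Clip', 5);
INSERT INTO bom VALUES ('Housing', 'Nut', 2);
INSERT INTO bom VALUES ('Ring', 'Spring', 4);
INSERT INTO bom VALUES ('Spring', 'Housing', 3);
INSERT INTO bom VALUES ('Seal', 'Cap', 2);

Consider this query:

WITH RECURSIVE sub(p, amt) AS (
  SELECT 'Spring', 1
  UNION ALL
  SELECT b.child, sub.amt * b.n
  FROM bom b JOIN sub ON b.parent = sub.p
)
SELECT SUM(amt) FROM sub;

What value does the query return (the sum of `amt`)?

Base: (Spring, amt=1).
Iteration 1: components of {Spring} -> Housing = 1*3 = 3, Plate = 1*1 = 1.
Iteration 2: components of {Housing,Plate} -> Clip = 1*5 = 5, Motor = 3*4 = 12, Nut = 3*2 = 6.
Iteration 3: components of {Clip,Motor,Nut} -> Arm = 12*3 = 36, Seal = 5*1 = 5.
Iteration 4: components of {Arm,Seal} -> Cap = 5*2 = 10.
Iteration 5: no further components; recursion stops.
SUM(amt) = 1 + 1 + 3 + 5 + 12 + 6 + 5 + 36 + 10 = 79.

79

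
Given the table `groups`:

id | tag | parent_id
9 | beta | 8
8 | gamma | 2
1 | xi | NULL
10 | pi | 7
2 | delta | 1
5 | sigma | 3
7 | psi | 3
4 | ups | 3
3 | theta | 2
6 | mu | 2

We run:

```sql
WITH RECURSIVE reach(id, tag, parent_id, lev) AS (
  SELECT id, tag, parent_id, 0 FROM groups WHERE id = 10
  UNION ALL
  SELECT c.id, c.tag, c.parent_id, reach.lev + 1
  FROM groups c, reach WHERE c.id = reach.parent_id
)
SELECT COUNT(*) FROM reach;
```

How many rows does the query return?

5

Base: id=10 (pi), parent_id=7, lev 0.
Iteration 1: join on id=7 -> psi (id 7, parent_id=3, lev 1).
Iteration 2: join on id=3 -> theta (id 3, parent_id=2, lev 2).
Iteration 3: join on id=2 -> delta (id 2, parent_id=1, lev 3).
Iteration 4: join on id=1 -> xi (id 1, parent_id=NULL, lev 4).
Iteration 5: parent_id is NULL; no match; recursion stops.
Total rows emitted: 5.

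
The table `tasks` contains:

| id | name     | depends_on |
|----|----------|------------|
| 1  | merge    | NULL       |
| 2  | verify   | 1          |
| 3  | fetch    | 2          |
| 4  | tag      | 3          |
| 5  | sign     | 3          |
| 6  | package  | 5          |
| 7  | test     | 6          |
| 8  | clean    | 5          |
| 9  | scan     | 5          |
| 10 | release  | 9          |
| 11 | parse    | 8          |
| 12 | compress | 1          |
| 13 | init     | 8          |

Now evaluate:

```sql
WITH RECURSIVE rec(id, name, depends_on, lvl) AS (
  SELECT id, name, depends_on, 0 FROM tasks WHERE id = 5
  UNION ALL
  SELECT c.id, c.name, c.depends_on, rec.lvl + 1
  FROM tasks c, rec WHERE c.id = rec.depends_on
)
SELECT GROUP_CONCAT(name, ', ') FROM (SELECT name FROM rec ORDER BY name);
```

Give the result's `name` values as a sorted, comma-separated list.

fetch, merge, sign, verify

Base: id=5 (sign), depends_on=3, lvl 0.
Iteration 1: join on id=3 -> fetch (id 3, depends_on=2, lvl 1).
Iteration 2: join on id=2 -> verify (id 2, depends_on=1, lvl 2).
Iteration 3: join on id=1 -> merge (id 1, depends_on=NULL, lvl 3).
Iteration 4: depends_on is NULL; no match; recursion stops.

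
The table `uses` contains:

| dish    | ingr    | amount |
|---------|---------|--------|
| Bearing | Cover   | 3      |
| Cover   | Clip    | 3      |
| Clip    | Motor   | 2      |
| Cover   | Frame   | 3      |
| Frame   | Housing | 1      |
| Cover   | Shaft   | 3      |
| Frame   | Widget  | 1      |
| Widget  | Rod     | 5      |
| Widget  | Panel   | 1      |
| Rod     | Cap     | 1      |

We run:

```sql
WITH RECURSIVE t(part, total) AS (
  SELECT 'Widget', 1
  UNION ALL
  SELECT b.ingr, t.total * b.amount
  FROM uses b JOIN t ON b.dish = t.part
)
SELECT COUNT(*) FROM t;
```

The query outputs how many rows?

4

Base: (Widget, total=1).
Iteration 1: components of {Widget} -> Panel = 1*1 = 1, Rod = 1*5 = 5.
Iteration 2: components of {Panel,Rod} -> Cap = 5*1 = 5.
Iteration 3: no further components; recursion stops.
Total rows emitted: 4.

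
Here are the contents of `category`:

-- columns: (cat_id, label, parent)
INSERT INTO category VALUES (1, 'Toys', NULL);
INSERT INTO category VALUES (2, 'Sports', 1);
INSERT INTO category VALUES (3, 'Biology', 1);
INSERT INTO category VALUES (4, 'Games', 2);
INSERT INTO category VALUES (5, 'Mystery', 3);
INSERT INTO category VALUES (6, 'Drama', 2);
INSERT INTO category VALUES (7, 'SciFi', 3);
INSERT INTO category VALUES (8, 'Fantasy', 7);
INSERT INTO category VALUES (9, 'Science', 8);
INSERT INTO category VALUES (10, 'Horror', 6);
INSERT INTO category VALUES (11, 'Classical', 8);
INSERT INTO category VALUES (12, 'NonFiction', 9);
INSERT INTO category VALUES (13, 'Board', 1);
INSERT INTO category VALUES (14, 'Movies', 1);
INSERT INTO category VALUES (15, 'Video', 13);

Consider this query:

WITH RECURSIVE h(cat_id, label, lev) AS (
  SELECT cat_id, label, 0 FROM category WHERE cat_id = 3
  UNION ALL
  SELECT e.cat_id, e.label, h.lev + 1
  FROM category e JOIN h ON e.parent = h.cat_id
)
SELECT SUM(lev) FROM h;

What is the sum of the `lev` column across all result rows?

14

Base: cat_id=3 (Biology) at lev 0.
Iteration 1: rows with parent in {3} -> Mystery (id 5, lev 1), SciFi (id 7, lev 1).
Iteration 2: rows with parent in {5,7} -> Fantasy (id 8, lev 2).
Iteration 3: rows with parent in {8} -> Science (id 9, lev 3), Classical (id 11, lev 3).
Iteration 4: rows with parent in {9,11} -> NonFiction (id 12, lev 4).
Iteration 5: no rows with parent in {12}; recursion stops.
SUM(lev) = 0 + 1 + 1 + 2 + 3 + 3 + 4 = 14.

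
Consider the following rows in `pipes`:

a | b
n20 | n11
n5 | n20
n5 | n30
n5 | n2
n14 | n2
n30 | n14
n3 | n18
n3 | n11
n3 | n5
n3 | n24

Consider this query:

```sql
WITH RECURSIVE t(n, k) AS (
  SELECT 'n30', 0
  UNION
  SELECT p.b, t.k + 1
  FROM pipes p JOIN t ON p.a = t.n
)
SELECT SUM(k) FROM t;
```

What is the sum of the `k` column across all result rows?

3

Base: (n30, k=0).
Iteration 1: edges from {n30} -> (n14, k=1).
Iteration 2: edges from {n14} -> (n2, k=2).
Iteration 3: no outgoing edges from {n2}; recursion stops.
SUM(k) = 0 + 1 + 2 = 3.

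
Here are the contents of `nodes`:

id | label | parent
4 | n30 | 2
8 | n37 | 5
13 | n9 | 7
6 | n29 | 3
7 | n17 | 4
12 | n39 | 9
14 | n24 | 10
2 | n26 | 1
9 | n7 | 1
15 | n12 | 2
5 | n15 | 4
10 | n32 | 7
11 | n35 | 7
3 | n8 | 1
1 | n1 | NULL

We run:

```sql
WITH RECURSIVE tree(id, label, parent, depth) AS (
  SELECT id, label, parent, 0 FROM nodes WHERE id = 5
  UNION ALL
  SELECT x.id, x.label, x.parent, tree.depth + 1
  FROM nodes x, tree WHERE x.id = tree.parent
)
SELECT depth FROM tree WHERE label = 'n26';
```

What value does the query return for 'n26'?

2

Base: id=5 (n15), parent=4, depth 0.
Iteration 1: join on id=4 -> n30 (id 4, parent=2, depth 1).
Iteration 2: join on id=2 -> n26 (id 2, parent=1, depth 2).
Iteration 3: join on id=1 -> n1 (id 1, parent=NULL, depth 3).
Iteration 4: parent is NULL; no match; recursion stops.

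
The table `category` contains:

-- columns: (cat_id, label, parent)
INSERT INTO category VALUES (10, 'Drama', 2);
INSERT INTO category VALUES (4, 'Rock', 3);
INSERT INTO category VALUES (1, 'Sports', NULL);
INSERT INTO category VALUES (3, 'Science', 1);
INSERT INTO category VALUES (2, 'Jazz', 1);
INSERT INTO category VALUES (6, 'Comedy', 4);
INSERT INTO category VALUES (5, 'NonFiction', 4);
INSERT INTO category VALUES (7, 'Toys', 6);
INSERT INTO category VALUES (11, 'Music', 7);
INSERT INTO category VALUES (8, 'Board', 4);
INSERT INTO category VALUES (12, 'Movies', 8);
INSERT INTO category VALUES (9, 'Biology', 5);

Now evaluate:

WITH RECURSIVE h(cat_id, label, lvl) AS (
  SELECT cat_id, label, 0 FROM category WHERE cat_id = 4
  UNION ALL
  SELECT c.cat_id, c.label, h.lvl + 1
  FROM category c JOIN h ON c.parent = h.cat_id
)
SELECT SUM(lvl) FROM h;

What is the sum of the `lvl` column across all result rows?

Base: cat_id=4 (Rock) at lvl 0.
Iteration 1: rows with parent in {4} -> NonFiction (id 5, lvl 1), Comedy (id 6, lvl 1), Board (id 8, lvl 1).
Iteration 2: rows with parent in {5,6,8} -> Toys (id 7, lvl 2), Biology (id 9, lvl 2), Movies (id 12, lvl 2).
Iteration 3: rows with parent in {7,9,12} -> Music (id 11, lvl 3).
Iteration 4: no rows with parent in {11}; recursion stops.
SUM(lvl) = 0 + 1 + 1 + 1 + 2 + 2 + 2 + 3 = 12.

12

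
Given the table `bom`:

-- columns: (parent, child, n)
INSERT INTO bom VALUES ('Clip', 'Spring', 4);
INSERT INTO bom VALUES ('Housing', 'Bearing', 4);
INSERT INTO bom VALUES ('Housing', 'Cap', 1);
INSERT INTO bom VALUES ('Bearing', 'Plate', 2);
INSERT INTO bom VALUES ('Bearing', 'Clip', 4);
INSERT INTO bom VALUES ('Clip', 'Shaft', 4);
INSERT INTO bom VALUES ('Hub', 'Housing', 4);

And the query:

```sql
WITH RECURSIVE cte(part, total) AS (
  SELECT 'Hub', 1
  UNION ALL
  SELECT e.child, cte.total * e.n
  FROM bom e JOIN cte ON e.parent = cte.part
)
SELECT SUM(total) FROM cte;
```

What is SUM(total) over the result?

633

Base: (Hub, total=1).
Iteration 1: components of {Hub} -> Housing = 1*4 = 4.
Iteration 2: components of {Housing} -> Bearing = 4*4 = 16, Cap = 4*1 = 4.
Iteration 3: components of {Bearing,Cap} -> Clip = 16*4 = 64, Plate = 16*2 = 32.
Iteration 4: components of {Clip,Plate} -> Shaft = 64*4 = 256, Spring = 64*4 = 256.
Iteration 5: no further components; recursion stops.
SUM(total) = 1 + 4 + 16 + 4 + 32 + 64 + 256 + 256 = 633.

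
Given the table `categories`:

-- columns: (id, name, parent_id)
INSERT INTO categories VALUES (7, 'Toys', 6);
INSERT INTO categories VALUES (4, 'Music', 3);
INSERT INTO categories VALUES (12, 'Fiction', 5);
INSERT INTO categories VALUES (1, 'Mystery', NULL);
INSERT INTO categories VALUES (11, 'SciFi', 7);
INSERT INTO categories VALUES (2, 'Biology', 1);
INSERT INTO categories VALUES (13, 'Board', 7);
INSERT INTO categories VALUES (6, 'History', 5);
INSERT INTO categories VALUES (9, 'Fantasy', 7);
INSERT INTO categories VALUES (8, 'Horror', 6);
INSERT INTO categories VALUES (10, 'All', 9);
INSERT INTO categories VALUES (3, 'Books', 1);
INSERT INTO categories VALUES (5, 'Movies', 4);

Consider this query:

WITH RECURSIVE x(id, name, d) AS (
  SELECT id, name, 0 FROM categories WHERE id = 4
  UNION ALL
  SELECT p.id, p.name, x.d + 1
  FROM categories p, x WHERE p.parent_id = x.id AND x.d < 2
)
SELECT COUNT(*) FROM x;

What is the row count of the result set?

4

Base: id=4 (Music) at d 0.
Iteration 1: rows with parent_id in {4} -> Movies (id 5, d 1).
Iteration 2: rows with parent_id in {5} -> History (id 6, d 2), Fiction (id 12, d 2).
Iteration 3: d < 2 fails for all current rows; recursion stops.
Total rows emitted: 4.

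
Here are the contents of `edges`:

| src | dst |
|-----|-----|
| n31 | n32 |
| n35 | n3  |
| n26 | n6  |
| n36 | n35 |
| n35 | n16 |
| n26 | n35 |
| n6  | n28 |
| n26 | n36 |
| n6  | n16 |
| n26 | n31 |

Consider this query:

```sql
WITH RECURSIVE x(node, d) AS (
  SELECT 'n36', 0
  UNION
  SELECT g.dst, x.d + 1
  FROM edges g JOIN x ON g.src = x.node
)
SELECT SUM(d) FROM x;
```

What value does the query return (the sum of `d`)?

Base: (n36, d=0).
Iteration 1: edges from {n36} -> (n35, d=1).
Iteration 2: edges from {n35} -> (n16, d=2), (n3, d=2).
Iteration 3: no outgoing edges from {n16,n3}; recursion stops.
SUM(d) = 0 + 1 + 2 + 2 = 5.

5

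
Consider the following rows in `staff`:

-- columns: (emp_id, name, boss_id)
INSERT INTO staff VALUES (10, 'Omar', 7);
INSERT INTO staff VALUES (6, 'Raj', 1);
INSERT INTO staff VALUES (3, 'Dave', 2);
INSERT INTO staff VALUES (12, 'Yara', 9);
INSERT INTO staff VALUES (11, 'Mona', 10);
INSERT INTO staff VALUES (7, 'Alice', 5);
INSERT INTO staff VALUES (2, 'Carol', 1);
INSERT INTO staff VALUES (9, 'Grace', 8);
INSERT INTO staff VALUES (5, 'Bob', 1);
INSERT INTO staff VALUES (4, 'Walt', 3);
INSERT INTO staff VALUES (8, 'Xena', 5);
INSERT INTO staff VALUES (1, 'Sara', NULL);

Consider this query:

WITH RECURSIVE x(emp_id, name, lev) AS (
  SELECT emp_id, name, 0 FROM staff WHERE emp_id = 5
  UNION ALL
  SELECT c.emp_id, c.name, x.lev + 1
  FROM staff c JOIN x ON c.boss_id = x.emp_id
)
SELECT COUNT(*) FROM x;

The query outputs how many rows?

Base: emp_id=5 (Bob) at lev 0.
Iteration 1: rows with boss_id in {5} -> Alice (id 7, lev 1), Xena (id 8, lev 1).
Iteration 2: rows with boss_id in {7,8} -> Grace (id 9, lev 2), Omar (id 10, lev 2).
Iteration 3: rows with boss_id in {9,10} -> Mona (id 11, lev 3), Yara (id 12, lev 3).
Iteration 4: no rows with boss_id in {11,12}; recursion stops.
Total rows emitted: 7.

7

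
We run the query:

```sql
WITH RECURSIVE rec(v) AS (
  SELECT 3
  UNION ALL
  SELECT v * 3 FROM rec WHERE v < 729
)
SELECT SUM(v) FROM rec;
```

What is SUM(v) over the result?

1092

Base: v=3.
Iteration 1: 3 < 729 holds -> v = 3 * 3 = 9.
Iteration 2: 9 < 729 holds -> v = 9 * 3 = 27.
Iteration 3: 27 < 729 holds -> v = 27 * 3 = 81.
Iteration 4: 81 < 729 holds -> v = 81 * 3 = 243.
Iteration 5: 243 < 729 holds -> v = 243 * 3 = 729.
Iteration 6: 729 < 729 fails; recursion stops.
SUM(v) = 3 + 9 + 27 + 81 + 243 + 729 = 1092.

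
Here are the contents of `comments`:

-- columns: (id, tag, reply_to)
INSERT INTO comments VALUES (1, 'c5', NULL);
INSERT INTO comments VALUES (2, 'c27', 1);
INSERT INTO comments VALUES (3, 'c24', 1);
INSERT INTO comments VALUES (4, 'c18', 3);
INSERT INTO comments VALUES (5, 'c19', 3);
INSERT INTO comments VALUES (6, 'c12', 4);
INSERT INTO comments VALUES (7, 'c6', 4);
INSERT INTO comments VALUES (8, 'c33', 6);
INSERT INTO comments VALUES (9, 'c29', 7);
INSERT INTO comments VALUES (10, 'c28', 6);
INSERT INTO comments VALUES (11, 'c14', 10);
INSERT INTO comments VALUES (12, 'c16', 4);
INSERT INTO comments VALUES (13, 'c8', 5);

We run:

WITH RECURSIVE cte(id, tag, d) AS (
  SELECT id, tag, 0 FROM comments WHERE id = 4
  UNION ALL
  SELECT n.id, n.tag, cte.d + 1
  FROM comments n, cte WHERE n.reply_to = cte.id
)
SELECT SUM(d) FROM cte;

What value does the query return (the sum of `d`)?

Base: id=4 (c18) at d 0.
Iteration 1: rows with reply_to in {4} -> c12 (id 6, d 1), c6 (id 7, d 1), c16 (id 12, d 1).
Iteration 2: rows with reply_to in {6,7,12} -> c33 (id 8, d 2), c29 (id 9, d 2), c28 (id 10, d 2).
Iteration 3: rows with reply_to in {8,9,10} -> c14 (id 11, d 3).
Iteration 4: no rows with reply_to in {11}; recursion stops.
SUM(d) = 0 + 1 + 1 + 1 + 2 + 2 + 2 + 3 = 12.

12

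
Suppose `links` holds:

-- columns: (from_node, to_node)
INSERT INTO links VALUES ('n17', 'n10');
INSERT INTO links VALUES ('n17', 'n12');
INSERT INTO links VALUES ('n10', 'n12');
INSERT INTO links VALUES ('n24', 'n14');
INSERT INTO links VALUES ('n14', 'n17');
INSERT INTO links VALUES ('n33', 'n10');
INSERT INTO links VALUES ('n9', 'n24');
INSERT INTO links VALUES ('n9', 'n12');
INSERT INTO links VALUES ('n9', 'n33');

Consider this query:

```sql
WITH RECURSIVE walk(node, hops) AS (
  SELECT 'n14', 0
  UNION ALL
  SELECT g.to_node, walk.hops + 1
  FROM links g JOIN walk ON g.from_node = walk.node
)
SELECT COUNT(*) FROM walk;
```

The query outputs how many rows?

Base: (n14, hops=0).
Iteration 1: edges from {n14} -> (n17, hops=1).
Iteration 2: edges from {n17} -> (n10, hops=2), (n12, hops=2).
Iteration 3: edges from {n10,n12} -> (n12, hops=3).
Iteration 4: no outgoing edges from {n12}; recursion stops.
Total rows emitted: 5.

5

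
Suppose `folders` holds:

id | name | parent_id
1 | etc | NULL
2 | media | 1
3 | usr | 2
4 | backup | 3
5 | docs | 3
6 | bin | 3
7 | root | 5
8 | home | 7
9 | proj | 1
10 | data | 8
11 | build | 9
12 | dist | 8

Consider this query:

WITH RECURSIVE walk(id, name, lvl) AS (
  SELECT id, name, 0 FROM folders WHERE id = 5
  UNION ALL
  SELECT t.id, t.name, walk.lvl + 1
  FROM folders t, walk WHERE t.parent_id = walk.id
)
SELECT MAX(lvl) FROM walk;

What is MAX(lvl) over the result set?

3

Base: id=5 (docs) at lvl 0.
Iteration 1: rows with parent_id in {5} -> root (id 7, lvl 1).
Iteration 2: rows with parent_id in {7} -> home (id 8, lvl 2).
Iteration 3: rows with parent_id in {8} -> data (id 10, lvl 3), dist (id 12, lvl 3).
Iteration 4: no rows with parent_id in {10,12}; recursion stops.
lvl values: 0, 1, 2, 3, 3; the maximum is 3.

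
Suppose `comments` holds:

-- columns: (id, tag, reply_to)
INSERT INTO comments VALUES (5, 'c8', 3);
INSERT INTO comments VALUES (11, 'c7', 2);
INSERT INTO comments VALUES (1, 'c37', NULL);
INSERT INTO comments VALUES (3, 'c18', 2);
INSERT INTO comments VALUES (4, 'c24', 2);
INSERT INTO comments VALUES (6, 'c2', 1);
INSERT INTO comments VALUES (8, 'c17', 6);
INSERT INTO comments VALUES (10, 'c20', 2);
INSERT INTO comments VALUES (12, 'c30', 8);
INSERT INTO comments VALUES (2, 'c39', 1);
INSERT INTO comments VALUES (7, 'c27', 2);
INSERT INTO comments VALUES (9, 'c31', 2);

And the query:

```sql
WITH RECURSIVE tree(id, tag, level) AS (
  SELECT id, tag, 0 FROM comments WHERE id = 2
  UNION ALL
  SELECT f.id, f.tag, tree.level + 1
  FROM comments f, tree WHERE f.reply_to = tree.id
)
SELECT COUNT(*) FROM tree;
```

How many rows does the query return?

Base: id=2 (c39) at level 0.
Iteration 1: rows with reply_to in {2} -> c18 (id 3, level 1), c24 (id 4, level 1), c27 (id 7, level 1), c31 (id 9, level 1), c20 (id 10, level 1), c7 (id 11, level 1).
Iteration 2: rows with reply_to in {3,4,7,9,10,11} -> c8 (id 5, level 2).
Iteration 3: no rows with reply_to in {5}; recursion stops.
Total rows emitted: 8.

8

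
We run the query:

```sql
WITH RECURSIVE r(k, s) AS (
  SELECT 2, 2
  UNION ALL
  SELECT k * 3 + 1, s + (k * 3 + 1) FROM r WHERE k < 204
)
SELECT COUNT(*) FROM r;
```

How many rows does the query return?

Base: k=2, s=2.
Iteration 1: 2 < 204 holds -> k = 2 * 3 + 1 = 7, s = 2 + 7 = 9.
Iteration 2: 7 < 204 holds -> k = 7 * 3 + 1 = 22, s = 9 + 22 = 31.
Iteration 3: 22 < 204 holds -> k = 22 * 3 + 1 = 67, s = 31 + 67 = 98.
Iteration 4: 67 < 204 holds -> k = 67 * 3 + 1 = 202, s = 98 + 202 = 300.
Iteration 5: 202 < 204 holds -> k = 202 * 3 + 1 = 607, s = 300 + 607 = 907.
Iteration 6: 607 < 204 fails; recursion stops.
Total rows emitted: 6.

6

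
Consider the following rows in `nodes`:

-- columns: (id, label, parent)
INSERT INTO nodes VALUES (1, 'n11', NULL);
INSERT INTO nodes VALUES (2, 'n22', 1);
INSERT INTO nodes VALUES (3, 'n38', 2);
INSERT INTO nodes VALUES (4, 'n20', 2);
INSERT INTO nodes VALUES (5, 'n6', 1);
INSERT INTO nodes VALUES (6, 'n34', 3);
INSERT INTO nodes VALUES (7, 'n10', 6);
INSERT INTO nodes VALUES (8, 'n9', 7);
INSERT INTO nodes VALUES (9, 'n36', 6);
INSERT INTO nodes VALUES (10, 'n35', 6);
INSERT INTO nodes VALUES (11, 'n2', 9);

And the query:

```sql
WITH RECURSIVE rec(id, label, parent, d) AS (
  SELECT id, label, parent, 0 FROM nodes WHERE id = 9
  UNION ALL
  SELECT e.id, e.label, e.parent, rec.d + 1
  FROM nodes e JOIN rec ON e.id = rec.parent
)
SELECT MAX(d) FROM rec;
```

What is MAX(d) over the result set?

4

Base: id=9 (n36), parent=6, d 0.
Iteration 1: join on id=6 -> n34 (id 6, parent=3, d 1).
Iteration 2: join on id=3 -> n38 (id 3, parent=2, d 2).
Iteration 3: join on id=2 -> n22 (id 2, parent=1, d 3).
Iteration 4: join on id=1 -> n11 (id 1, parent=NULL, d 4).
Iteration 5: parent is NULL; no match; recursion stops.
d values: 0, 1, 2, 3, 4; the maximum is 4.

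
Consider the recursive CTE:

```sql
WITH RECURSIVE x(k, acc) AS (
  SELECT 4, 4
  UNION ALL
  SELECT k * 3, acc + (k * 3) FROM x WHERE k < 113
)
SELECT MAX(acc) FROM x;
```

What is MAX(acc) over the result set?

Base: k=4, acc=4.
Iteration 1: 4 < 113 holds -> k = 4 * 3 = 12, acc = 4 + 12 = 16.
Iteration 2: 12 < 113 holds -> k = 12 * 3 = 36, acc = 16 + 36 = 52.
Iteration 3: 36 < 113 holds -> k = 36 * 3 = 108, acc = 52 + 108 = 160.
Iteration 4: 108 < 113 holds -> k = 108 * 3 = 324, acc = 160 + 324 = 484.
Iteration 5: 324 < 113 fails; recursion stops.
acc values: 4, 16, 52, 160, 484; the maximum is 484.

484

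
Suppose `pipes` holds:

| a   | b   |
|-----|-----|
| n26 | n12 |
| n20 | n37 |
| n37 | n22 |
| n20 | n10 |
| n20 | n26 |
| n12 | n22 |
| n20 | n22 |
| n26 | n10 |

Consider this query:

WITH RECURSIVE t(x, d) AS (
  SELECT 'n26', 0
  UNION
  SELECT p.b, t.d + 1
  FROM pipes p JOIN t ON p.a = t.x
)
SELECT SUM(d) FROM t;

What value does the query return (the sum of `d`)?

4

Base: (n26, d=0).
Iteration 1: edges from {n26} -> (n10, d=1), (n12, d=1).
Iteration 2: edges from {n10,n12} -> (n22, d=2).
Iteration 3: no outgoing edges from {n22}; recursion stops.
SUM(d) = 0 + 1 + 1 + 2 = 4.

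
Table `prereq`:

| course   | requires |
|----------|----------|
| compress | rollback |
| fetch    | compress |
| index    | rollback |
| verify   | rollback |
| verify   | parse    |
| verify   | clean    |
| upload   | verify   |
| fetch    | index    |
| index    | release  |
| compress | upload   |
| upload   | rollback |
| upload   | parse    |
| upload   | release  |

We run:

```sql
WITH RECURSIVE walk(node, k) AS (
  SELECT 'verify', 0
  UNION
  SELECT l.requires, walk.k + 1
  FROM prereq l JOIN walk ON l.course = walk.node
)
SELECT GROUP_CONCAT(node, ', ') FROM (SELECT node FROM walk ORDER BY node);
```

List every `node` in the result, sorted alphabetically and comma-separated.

clean, parse, rollback, verify

Base: (verify, k=0).
Iteration 1: edges from {verify} -> (clean, k=1), (parse, k=1), (rollback, k=1).
Iteration 2: no outgoing edges from {clean,parse,rollback}; recursion stops.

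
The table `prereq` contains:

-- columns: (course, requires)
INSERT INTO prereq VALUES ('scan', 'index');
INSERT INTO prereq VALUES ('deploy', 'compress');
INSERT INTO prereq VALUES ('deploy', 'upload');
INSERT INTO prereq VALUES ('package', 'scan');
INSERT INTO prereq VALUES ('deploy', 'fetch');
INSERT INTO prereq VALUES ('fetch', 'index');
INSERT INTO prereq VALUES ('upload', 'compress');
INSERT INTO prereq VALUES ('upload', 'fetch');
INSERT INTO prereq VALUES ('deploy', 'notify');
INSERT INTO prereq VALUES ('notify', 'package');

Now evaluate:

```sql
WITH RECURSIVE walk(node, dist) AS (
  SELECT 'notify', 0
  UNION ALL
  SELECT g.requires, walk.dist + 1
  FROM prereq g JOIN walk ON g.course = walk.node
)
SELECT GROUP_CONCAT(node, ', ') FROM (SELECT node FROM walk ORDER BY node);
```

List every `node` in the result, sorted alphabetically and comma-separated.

Base: (notify, dist=0).
Iteration 1: edges from {notify} -> (package, dist=1).
Iteration 2: edges from {package} -> (scan, dist=2).
Iteration 3: edges from {scan} -> (index, dist=3).
Iteration 4: no outgoing edges from {index}; recursion stops.

index, notify, package, scan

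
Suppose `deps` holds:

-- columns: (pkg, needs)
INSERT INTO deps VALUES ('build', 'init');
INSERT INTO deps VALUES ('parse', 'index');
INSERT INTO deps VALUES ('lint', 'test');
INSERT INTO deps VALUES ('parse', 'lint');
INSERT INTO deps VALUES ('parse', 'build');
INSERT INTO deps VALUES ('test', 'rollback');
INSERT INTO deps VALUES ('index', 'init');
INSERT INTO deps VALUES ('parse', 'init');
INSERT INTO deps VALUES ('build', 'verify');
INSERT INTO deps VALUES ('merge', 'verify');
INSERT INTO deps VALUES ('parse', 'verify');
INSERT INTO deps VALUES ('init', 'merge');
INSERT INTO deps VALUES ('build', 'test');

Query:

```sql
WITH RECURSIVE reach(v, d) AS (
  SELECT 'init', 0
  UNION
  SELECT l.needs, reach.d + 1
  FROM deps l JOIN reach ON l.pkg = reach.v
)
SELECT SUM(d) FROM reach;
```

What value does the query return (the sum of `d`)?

3

Base: (init, d=0).
Iteration 1: edges from {init} -> (merge, d=1).
Iteration 2: edges from {merge} -> (verify, d=2).
Iteration 3: no outgoing edges from {verify}; recursion stops.
SUM(d) = 0 + 1 + 2 = 3.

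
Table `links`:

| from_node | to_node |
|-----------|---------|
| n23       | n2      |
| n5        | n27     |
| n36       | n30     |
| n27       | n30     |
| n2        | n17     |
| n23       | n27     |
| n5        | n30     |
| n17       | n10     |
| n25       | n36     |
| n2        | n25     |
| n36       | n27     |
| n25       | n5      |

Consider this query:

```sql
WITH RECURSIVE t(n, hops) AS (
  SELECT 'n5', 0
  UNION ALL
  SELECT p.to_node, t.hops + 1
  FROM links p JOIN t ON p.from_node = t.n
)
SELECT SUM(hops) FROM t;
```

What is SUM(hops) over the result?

Base: (n5, hops=0).
Iteration 1: edges from {n5} -> (n27, hops=1), (n30, hops=1).
Iteration 2: edges from {n27,n30} -> (n30, hops=2).
Iteration 3: no outgoing edges from {n30}; recursion stops.
SUM(hops) = 0 + 1 + 1 + 2 = 4.

4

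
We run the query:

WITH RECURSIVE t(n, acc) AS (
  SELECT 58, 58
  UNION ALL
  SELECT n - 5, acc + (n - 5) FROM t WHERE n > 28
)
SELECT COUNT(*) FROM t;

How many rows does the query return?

Base: n=58, acc=58.
Iteration 1: 58 > 28 holds -> n = 58 - 5 = 53, acc = 58 + 53 = 111.
Iteration 2: 53 > 28 holds -> n = 53 - 5 = 48, acc = 111 + 48 = 159.
Iteration 3: 48 > 28 holds -> n = 48 - 5 = 43, acc = 159 + 43 = 202.
Iteration 4: 43 > 28 holds -> n = 43 - 5 = 38, acc = 202 + 38 = 240.
Iteration 5: 38 > 28 holds -> n = 38 - 5 = 33, acc = 240 + 33 = 273.
Iteration 6: 33 > 28 holds -> n = 33 - 5 = 28, acc = 273 + 28 = 301.
Iteration 7: 28 > 28 fails; recursion stops.
Total rows emitted: 7.

7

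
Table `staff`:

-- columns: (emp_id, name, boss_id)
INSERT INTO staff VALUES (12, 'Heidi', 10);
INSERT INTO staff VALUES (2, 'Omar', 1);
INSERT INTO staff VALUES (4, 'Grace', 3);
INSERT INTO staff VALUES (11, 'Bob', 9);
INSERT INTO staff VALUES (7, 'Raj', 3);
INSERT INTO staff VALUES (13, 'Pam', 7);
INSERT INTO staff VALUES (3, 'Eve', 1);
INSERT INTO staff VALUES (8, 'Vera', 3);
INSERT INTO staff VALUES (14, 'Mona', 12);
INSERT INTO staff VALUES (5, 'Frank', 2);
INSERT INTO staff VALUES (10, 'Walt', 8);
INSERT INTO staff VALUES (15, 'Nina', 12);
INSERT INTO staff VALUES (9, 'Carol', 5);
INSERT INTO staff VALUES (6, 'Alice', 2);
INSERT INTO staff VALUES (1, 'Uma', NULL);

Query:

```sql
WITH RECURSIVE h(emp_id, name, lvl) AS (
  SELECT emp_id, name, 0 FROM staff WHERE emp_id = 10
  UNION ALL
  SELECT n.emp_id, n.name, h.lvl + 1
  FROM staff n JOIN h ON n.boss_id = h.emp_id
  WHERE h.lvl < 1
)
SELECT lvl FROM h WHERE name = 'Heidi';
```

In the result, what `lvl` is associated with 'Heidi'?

Base: emp_id=10 (Walt) at lvl 0.
Iteration 1: rows with boss_id in {10} -> Heidi (id 12, lvl 1).
Iteration 2: lvl < 1 fails for all current rows; recursion stops.

1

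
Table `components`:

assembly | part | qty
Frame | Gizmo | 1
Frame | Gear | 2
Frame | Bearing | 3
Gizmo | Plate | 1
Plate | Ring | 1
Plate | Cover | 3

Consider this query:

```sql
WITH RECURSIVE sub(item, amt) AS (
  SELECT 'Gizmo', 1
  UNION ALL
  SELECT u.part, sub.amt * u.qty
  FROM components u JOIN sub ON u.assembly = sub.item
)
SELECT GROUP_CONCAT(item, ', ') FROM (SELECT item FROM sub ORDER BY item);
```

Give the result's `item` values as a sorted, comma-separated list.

Cover, Gizmo, Plate, Ring

Base: (Gizmo, amt=1).
Iteration 1: components of {Gizmo} -> Plate = 1*1 = 1.
Iteration 2: components of {Plate} -> Cover = 1*3 = 3, Ring = 1*1 = 1.
Iteration 3: no further components; recursion stops.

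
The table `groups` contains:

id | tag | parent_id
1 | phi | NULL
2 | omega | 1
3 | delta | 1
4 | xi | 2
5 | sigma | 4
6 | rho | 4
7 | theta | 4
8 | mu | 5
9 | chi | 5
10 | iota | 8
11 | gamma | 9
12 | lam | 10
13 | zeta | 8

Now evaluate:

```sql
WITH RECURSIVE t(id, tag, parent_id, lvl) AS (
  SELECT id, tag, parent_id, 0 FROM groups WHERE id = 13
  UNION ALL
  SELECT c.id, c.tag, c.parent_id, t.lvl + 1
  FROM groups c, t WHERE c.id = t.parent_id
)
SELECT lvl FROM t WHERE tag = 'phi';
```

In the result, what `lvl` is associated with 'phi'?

5

Base: id=13 (zeta), parent_id=8, lvl 0.
Iteration 1: join on id=8 -> mu (id 8, parent_id=5, lvl 1).
Iteration 2: join on id=5 -> sigma (id 5, parent_id=4, lvl 2).
Iteration 3: join on id=4 -> xi (id 4, parent_id=2, lvl 3).
Iteration 4: join on id=2 -> omega (id 2, parent_id=1, lvl 4).
Iteration 5: join on id=1 -> phi (id 1, parent_id=NULL, lvl 5).
Iteration 6: parent_id is NULL; no match; recursion stops.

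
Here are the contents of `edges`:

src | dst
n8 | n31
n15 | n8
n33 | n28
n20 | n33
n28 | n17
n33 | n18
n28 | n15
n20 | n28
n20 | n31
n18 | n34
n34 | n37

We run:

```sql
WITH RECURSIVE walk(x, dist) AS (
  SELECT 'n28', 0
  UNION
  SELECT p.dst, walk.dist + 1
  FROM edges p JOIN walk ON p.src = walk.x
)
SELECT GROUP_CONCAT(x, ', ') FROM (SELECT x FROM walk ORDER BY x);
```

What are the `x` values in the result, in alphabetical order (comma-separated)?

Base: (n28, dist=0).
Iteration 1: edges from {n28} -> (n15, dist=1), (n17, dist=1).
Iteration 2: edges from {n15,n17} -> (n8, dist=2).
Iteration 3: edges from {n8} -> (n31, dist=3).
Iteration 4: no outgoing edges from {n31}; recursion stops.

n15, n17, n28, n31, n8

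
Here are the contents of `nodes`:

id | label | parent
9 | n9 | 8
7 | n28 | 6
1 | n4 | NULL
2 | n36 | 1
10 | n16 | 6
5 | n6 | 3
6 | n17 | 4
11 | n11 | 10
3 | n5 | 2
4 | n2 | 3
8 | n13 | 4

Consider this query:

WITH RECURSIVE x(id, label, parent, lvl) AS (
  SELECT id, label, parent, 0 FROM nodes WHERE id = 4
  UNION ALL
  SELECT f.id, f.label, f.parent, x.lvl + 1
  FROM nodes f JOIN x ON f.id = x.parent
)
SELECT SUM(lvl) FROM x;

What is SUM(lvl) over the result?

6

Base: id=4 (n2), parent=3, lvl 0.
Iteration 1: join on id=3 -> n5 (id 3, parent=2, lvl 1).
Iteration 2: join on id=2 -> n36 (id 2, parent=1, lvl 2).
Iteration 3: join on id=1 -> n4 (id 1, parent=NULL, lvl 3).
Iteration 4: parent is NULL; no match; recursion stops.
SUM(lvl) = 0 + 1 + 2 + 3 = 6.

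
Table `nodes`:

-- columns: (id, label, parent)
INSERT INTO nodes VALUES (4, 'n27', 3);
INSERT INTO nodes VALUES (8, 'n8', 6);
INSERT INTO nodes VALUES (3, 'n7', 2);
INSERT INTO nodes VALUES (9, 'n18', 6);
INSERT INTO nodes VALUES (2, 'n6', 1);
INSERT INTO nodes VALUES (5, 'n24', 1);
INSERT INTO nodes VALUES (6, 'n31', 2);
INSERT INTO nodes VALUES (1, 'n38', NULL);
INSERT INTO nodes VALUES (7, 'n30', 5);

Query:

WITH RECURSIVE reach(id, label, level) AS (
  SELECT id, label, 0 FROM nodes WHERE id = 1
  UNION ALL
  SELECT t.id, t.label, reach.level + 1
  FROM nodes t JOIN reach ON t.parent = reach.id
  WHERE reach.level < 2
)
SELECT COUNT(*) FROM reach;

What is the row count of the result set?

6

Base: id=1 (n38) at level 0.
Iteration 1: rows with parent in {1} -> n6 (id 2, level 1), n24 (id 5, level 1).
Iteration 2: rows with parent in {2,5} -> n7 (id 3, level 2), n31 (id 6, level 2), n30 (id 7, level 2).
Iteration 3: level < 2 fails for all current rows; recursion stops.
Total rows emitted: 6.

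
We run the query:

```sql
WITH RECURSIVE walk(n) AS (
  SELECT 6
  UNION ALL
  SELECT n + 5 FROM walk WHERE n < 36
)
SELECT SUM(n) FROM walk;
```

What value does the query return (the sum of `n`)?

Base: n=6.
Iteration 1: 6 < 36 holds -> n = 6 + 5 = 11.
Iteration 2: 11 < 36 holds -> n = 11 + 5 = 16.
Iteration 3: 16 < 36 holds -> n = 16 + 5 = 21.
Iteration 4: 21 < 36 holds -> n = 21 + 5 = 26.
Iteration 5: 26 < 36 holds -> n = 26 + 5 = 31.
Iteration 6: 31 < 36 holds -> n = 31 + 5 = 36.
Iteration 7: 36 < 36 fails; recursion stops.
SUM(n) = 6 + 11 + 16 + 21 + 26 + 31 + 36 = 147.

147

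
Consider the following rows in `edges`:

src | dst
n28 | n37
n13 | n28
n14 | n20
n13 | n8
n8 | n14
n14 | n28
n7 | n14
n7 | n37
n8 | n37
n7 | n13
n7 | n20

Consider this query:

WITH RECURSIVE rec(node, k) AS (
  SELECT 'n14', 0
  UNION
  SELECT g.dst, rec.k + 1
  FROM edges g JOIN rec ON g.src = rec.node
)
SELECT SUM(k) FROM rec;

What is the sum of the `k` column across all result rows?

4

Base: (n14, k=0).
Iteration 1: edges from {n14} -> (n20, k=1), (n28, k=1).
Iteration 2: edges from {n20,n28} -> (n37, k=2).
Iteration 3: no outgoing edges from {n37}; recursion stops.
SUM(k) = 0 + 1 + 1 + 2 = 4.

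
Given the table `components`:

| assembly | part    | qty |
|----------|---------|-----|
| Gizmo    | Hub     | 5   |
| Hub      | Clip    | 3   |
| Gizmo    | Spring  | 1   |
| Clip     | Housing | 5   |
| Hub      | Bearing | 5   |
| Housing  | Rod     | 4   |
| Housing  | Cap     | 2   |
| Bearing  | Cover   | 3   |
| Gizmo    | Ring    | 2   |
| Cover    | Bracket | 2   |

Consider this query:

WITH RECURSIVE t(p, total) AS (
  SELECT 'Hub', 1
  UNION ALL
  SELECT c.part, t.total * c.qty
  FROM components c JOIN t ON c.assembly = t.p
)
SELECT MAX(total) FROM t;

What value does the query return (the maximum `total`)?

Base: (Hub, total=1).
Iteration 1: components of {Hub} -> Bearing = 1*5 = 5, Clip = 1*3 = 3.
Iteration 2: components of {Bearing,Clip} -> Cover = 5*3 = 15, Housing = 3*5 = 15.
Iteration 3: components of {Cover,Housing} -> Bracket = 15*2 = 30, Cap = 15*2 = 30, Rod = 15*4 = 60.
Iteration 4: no further components; recursion stops.
total values: 1, 3, 5, 15, 15, 60, 30, 30; the maximum is 60.

60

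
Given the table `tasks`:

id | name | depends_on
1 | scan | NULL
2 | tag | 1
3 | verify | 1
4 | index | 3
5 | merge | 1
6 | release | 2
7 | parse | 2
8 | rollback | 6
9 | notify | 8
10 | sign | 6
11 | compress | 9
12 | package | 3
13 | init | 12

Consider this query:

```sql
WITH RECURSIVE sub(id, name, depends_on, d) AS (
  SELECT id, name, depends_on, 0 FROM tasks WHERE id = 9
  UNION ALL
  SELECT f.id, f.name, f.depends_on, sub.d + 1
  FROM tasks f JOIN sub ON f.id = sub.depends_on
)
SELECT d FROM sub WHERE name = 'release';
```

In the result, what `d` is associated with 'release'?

Base: id=9 (notify), depends_on=8, d 0.
Iteration 1: join on id=8 -> rollback (id 8, depends_on=6, d 1).
Iteration 2: join on id=6 -> release (id 6, depends_on=2, d 2).
Iteration 3: join on id=2 -> tag (id 2, depends_on=1, d 3).
Iteration 4: join on id=1 -> scan (id 1, depends_on=NULL, d 4).
Iteration 5: depends_on is NULL; no match; recursion stops.

2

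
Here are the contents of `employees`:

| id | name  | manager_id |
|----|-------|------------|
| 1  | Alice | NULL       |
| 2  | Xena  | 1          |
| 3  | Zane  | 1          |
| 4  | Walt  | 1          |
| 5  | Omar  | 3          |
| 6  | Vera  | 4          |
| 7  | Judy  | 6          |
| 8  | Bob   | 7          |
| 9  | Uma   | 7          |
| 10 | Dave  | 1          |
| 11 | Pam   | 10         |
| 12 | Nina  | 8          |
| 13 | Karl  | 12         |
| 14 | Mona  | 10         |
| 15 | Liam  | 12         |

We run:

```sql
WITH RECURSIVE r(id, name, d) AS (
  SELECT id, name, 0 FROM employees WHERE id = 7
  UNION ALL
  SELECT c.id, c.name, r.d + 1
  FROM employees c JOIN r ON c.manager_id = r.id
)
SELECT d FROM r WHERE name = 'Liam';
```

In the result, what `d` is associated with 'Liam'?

Base: id=7 (Judy) at d 0.
Iteration 1: rows with manager_id in {7} -> Bob (id 8, d 1), Uma (id 9, d 1).
Iteration 2: rows with manager_id in {8,9} -> Nina (id 12, d 2).
Iteration 3: rows with manager_id in {12} -> Karl (id 13, d 3), Liam (id 15, d 3).
Iteration 4: no rows with manager_id in {13,15}; recursion stops.

3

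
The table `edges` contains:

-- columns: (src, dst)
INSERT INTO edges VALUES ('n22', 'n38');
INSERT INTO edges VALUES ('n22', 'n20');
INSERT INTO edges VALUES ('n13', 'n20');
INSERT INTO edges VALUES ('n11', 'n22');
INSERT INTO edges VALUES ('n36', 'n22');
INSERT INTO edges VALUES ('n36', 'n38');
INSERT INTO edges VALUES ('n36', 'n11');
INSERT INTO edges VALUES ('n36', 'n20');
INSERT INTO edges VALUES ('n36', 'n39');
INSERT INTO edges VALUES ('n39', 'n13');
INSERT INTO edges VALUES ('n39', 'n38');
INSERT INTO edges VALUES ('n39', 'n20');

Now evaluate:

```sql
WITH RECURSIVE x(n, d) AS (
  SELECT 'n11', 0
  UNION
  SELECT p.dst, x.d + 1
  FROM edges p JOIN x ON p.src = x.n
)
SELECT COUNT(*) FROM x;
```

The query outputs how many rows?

4

Base: (n11, d=0).
Iteration 1: edges from {n11} -> (n22, d=1).
Iteration 2: edges from {n22} -> (n20, d=2), (n38, d=2).
Iteration 3: no outgoing edges from {n20,n38}; recursion stops.
Total rows emitted: 4.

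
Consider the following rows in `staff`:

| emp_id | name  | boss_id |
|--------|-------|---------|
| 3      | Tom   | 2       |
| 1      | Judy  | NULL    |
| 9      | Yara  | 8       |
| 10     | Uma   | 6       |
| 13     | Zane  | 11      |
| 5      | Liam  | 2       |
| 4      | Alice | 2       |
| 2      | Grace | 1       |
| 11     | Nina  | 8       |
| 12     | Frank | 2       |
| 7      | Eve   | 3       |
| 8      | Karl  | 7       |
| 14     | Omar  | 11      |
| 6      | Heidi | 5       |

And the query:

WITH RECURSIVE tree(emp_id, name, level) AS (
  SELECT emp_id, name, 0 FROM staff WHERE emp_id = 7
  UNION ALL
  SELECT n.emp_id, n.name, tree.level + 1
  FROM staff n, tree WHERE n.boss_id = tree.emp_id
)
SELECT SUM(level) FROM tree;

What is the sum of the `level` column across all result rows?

11

Base: emp_id=7 (Eve) at level 0.
Iteration 1: rows with boss_id in {7} -> Karl (id 8, level 1).
Iteration 2: rows with boss_id in {8} -> Yara (id 9, level 2), Nina (id 11, level 2).
Iteration 3: rows with boss_id in {9,11} -> Zane (id 13, level 3), Omar (id 14, level 3).
Iteration 4: no rows with boss_id in {13,14}; recursion stops.
SUM(level) = 0 + 1 + 2 + 2 + 3 + 3 = 11.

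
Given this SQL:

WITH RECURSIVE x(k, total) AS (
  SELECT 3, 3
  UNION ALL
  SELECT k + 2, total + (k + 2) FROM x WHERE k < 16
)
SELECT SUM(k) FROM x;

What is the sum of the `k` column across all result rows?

80

Base: k=3, total=3.
Iteration 1: 3 < 16 holds -> k = 3 + 2 = 5, total = 3 + 5 = 8.
Iteration 2: 5 < 16 holds -> k = 5 + 2 = 7, total = 8 + 7 = 15.
Iteration 3: 7 < 16 holds -> k = 7 + 2 = 9, total = 15 + 9 = 24.
Iteration 4: 9 < 16 holds -> k = 9 + 2 = 11, total = 24 + 11 = 35.
Iteration 5: 11 < 16 holds -> k = 11 + 2 = 13, total = 35 + 13 = 48.
Iteration 6: 13 < 16 holds -> k = 13 + 2 = 15, total = 48 + 15 = 63.
Iteration 7: 15 < 16 holds -> k = 15 + 2 = 17, total = 63 + 17 = 80.
Iteration 8: 17 < 16 fails; recursion stops.
SUM(k) = 3 + 5 + 7 + 9 + 11 + 13 + 15 + 17 = 80.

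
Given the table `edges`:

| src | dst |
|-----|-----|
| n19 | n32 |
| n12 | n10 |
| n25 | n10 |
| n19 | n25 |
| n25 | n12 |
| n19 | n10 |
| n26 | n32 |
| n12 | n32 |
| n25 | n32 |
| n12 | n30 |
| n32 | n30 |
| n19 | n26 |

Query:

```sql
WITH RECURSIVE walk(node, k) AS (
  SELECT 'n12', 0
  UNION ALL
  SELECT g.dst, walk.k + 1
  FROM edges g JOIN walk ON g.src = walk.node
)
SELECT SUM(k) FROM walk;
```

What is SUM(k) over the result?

5

Base: (n12, k=0).
Iteration 1: edges from {n12} -> (n10, k=1), (n30, k=1), (n32, k=1).
Iteration 2: edges from {n10,n30,n32} -> (n30, k=2).
Iteration 3: no outgoing edges from {n30}; recursion stops.
SUM(k) = 0 + 1 + 1 + 1 + 2 = 5.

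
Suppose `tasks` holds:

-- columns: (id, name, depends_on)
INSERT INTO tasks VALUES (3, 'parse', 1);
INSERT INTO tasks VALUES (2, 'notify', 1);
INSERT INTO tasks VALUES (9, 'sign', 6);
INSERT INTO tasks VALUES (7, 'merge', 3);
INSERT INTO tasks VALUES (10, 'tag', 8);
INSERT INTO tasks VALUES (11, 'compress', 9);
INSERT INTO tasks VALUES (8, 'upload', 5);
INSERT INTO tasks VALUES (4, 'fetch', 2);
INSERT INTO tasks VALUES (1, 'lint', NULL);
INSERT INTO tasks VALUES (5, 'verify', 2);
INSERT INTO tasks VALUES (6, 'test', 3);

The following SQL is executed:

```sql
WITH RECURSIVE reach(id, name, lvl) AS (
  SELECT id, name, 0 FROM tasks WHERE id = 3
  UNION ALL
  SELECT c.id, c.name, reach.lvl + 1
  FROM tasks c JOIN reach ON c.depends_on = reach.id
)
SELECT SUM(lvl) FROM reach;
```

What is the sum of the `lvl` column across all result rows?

7

Base: id=3 (parse) at lvl 0.
Iteration 1: rows with depends_on in {3} -> test (id 6, lvl 1), merge (id 7, lvl 1).
Iteration 2: rows with depends_on in {6,7} -> sign (id 9, lvl 2).
Iteration 3: rows with depends_on in {9} -> compress (id 11, lvl 3).
Iteration 4: no rows with depends_on in {11}; recursion stops.
SUM(lvl) = 0 + 1 + 1 + 2 + 3 = 7.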